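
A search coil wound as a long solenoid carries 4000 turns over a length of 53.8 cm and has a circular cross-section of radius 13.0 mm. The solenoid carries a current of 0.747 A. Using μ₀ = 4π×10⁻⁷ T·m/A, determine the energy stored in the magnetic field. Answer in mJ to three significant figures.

U ≈ 5.54 mJ

A = πr² = π(1.300×10^-2 m)² = 5.309×10^-4 m².
L = μ₀N²A/ℓ = (4π×10⁻⁷)(4000)²(5.309×10^-4)/(0.538) = 1.984×10^-2 H.
U = ½LI² = ½(1.984×10^-2)(0.747)² = 5.536×10^-3 J.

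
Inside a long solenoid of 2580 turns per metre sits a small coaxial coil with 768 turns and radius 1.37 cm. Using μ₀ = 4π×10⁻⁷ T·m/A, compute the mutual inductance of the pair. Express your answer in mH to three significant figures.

The outer solenoid produces a uniform field B₁ = μ₀n₁I₁ across the inner coil,
so the flux linkage is N₂Φ = N₂B₁A₂ = μ₀n₁N₂A₂·I₁, giving M = μ₀n₁N₂A₂.
A₂ = πr² = π(1.370×10^-2 m)² = 5.896×10^-4 m².
M = (4π×10⁻⁷)(2580)(768)(5.896×10^-4) = 1.468×10^-3 H.

M ≈ 1.47 mH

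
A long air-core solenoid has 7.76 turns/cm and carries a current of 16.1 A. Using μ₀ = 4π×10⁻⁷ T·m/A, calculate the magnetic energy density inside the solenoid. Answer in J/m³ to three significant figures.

B = μ₀nI = (4π×10⁻⁷)(776)(16.1) = 1.570×10^-2 T.
u = B²/(2μ₀) = (1.570×10^-2)²/(2×4π×10⁻⁷) = 98.07 J/m³.

u ≈ 98.1 J/m³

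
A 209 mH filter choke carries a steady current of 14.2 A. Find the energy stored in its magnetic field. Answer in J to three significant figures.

U ≈ 21.1 J

Stored magnetic energy: U = ½LI².
U = ½(0.209 H)(14.2 A)² = 21.07 J.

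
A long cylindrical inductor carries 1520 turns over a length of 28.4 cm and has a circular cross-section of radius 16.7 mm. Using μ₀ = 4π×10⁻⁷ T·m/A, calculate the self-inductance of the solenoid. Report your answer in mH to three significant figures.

A = πr² = π(1.670×10^-2 m)² = 8.762×10^-4 m².
For a long solenoid, L = μ₀N²A/ℓ.
L = (4π×10⁻⁷)(1520)²(8.762×10^-4)/(0.284 m) = 8.957×10^-3 H.

L ≈ 8.96 mH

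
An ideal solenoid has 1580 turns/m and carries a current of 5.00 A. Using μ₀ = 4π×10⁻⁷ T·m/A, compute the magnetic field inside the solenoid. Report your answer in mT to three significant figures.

Inside a long solenoid, B = μ₀nI.
B = (4π×10⁻⁷)(1.580×10^3 m⁻¹)(5.00 A) = 9.927×10^-3 T.

B ≈ 9.93 mT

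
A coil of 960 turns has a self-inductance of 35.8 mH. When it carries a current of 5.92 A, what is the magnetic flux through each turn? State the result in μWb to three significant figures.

From L = NΦ_B/I, the flux per turn is Φ_B = LI/N.
Φ_B = (3.580×10^-2 H)(5.92 A)/960 = 2.208×10^-4 Wb.

Φ_B ≈ 221 μWb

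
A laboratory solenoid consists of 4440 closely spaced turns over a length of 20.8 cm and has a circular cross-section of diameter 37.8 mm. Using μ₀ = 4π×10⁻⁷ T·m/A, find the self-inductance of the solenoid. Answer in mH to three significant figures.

A = π(d/2)² = π(1.890×10^-2 m)² = 1.122×10^-3 m².
For a long solenoid, L = μ₀N²A/ℓ.
L = (4π×10⁻⁷)(4440)²(1.122×10^-3)/(0.208 m) = 0.1337 H.

L ≈ 134 mH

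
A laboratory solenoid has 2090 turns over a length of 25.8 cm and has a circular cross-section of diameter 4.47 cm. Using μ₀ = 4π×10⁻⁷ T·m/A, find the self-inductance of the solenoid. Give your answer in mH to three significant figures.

L ≈ 33.4 mH

A = π(d/2)² = π(2.235×10^-2 m)² = 1.569×10^-3 m².
For a long solenoid, L = μ₀N²A/ℓ.
L = (4π×10⁻⁷)(2090)²(1.569×10^-3)/(0.258 m) = 3.339×10^-2 H.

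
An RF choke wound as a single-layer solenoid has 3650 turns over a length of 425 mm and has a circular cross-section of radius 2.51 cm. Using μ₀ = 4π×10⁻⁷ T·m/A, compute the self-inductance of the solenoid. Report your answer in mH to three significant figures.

A = πr² = π(2.510×10^-2 m)² = 1.979×10^-3 m².
For a long solenoid, L = μ₀N²A/ℓ.
L = (4π×10⁻⁷)(3650)²(1.979×10^-3)/(0.425 m) = 7.797×10^-2 H.

L ≈ 78.0 mH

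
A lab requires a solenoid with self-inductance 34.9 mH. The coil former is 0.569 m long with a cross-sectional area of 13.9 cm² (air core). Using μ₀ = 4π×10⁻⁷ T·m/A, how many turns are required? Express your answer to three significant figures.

N ≈ 3370 turns

A = 13.9 cm² = 1.390×10^-3 m².
From L = μ₀N²A/ℓ, N = √(Lℓ / (μ₀A)).
N = √[(3.490×10^-2)(0.569) / ((4π×10⁻⁷)×1.390×10^-3)] = √(1.137×10^7) ≈ 3371.8.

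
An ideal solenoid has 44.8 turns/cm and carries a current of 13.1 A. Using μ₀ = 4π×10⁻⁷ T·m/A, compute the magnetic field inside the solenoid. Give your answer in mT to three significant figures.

Inside a long solenoid, B = μ₀nI.
B = (4π×10⁻⁷)(4.480×10^3 m⁻¹)(13.1 A) = 7.37495×10^-2 T.

B ≈ 73.7 mT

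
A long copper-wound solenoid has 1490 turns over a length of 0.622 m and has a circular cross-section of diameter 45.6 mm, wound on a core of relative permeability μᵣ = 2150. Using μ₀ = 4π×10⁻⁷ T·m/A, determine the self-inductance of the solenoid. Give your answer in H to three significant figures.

L ≈ 15.7 H

A = π(d/2)² = π(2.280×10^-2 m)² = 1.633×10^-3 m².
For a long solenoid, L = μ₀μᵣN²A/ℓ.
L = (4π×10⁻⁷)(2150)(1490)²(1.633×10^-3)/(0.622 m) = 15.749 H.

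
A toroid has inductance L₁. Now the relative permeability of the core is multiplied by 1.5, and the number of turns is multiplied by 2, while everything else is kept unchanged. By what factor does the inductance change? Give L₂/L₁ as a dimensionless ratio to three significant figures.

L₂/L₁ = 6.00

For a toroid, L ∝ μᵣN²A/R.
L₂/L₁ = (1.5) × (2)^2 = 6.00.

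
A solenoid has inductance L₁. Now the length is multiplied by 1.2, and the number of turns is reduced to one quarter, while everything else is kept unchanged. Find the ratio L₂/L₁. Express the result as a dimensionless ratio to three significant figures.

For a solenoid, L ∝ μᵣN²A/ℓ.
L₂/L₁ = (1.2)^-1 × (0.25)^2 = 0.0521.

L₂/L₁ = 0.0521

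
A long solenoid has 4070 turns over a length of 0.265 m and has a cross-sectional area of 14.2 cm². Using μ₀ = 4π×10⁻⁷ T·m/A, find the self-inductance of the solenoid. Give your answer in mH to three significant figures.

A = 14.2 cm² = 1.420×10^-3 m².
For a long solenoid, L = μ₀N²A/ℓ.
L = (4π×10⁻⁷)(4070)²(1.420×10^-3)/(0.265 m) = 0.1115 H.

L ≈ 112 mH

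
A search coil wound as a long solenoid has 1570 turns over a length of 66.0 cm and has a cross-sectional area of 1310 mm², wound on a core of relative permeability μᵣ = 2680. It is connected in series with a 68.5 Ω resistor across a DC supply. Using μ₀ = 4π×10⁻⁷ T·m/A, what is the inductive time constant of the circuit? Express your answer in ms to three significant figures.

A = 1310 mm² = 1.310×10^-3 m².
L = μ₀μᵣN²A/ℓ = (4π×10⁻⁷)(2680)(1570)²(1.310×10^-3)/(0.66) = 16.48 H.
τ = L/R = (16.48)/(68.5) = 0.2405 s.

τ ≈ 241 ms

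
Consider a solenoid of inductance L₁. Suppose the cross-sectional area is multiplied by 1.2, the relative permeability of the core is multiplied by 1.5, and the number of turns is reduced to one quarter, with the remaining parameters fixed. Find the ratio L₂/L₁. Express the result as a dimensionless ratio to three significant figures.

L₂/L₁ = 0.113

For a solenoid, L ∝ μᵣN²A/ℓ.
L₂/L₁ = (1.2) × (1.5) × (0.25)^2 = 0.113.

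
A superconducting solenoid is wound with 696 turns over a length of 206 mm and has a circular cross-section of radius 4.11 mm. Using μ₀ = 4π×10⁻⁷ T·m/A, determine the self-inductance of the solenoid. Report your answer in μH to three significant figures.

L ≈ 157 μH

A = πr² = π(4.110×10^-3 m)² = 5.307×10^-5 m².
For a long solenoid, L = μ₀N²A/ℓ.
L = (4π×10⁻⁷)(696)²(5.307×10^-5)/(0.206 m) = 1.568×10^-4 H.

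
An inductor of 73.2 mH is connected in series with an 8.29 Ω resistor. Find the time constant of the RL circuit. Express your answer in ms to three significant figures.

τ ≈ 8.83 ms

τ = L/R = (7.320×10^-2 H)/(8.29 Ω) = 8.830×10^-3 s.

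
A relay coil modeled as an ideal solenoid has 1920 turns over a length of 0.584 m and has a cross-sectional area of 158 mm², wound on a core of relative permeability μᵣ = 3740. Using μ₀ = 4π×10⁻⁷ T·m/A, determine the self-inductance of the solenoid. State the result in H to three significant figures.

A = 158 mm² = 1.580×10^-4 m².
For a long solenoid, L = μ₀μᵣN²A/ℓ.
L = (4π×10⁻⁷)(3740)(1920)²(1.580×10^-4)/(0.584 m) = 4.687 H.

L ≈ 4.69 H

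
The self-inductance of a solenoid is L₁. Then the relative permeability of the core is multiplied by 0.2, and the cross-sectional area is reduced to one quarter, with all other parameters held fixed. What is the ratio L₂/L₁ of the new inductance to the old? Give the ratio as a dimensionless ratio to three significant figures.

For a solenoid, L ∝ μᵣN²A/ℓ.
L₂/L₁ = (0.2) × (0.25) = 0.0500.

L₂/L₁ = 0.0500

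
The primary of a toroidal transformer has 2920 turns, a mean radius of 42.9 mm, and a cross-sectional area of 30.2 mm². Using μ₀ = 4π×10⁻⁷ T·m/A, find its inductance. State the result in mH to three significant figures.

L ≈ 1.20 mH

For a thin toroid, L = μ₀N²A/(2πR).
L = (4π×10⁻⁷)(2920)²(3.020×10^-5) / (2π×4.290×10^-2 m) = 1.200×10^-3 H.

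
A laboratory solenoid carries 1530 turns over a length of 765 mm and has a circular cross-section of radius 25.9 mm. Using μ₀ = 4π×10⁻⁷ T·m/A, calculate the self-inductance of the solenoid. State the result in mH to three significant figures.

L ≈ 8.10 mH

A = πr² = π(2.590×10^-2 m)² = 2.107×10^-3 m².
For a long solenoid, L = μ₀N²A/ℓ.
L = (4π×10⁻⁷)(1530)²(2.107×10^-3)/(0.765 m) = 8.104×10^-3 H.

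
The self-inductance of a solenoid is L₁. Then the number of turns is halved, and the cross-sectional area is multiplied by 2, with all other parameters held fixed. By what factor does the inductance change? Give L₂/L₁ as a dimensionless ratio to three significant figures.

For a solenoid, L ∝ μᵣN²A/ℓ.
L₂/L₁ = (0.5)^2 × (2) = 0.500.

L₂/L₁ = 0.500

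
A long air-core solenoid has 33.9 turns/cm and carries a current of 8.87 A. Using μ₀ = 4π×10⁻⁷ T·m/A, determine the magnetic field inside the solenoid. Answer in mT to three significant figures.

Inside a long solenoid, B = μ₀nI.
B = (4π×10⁻⁷)(3.390×10^3 m⁻¹)(8.87 A) = 3.779×10^-2 T.

B ≈ 37.8 mT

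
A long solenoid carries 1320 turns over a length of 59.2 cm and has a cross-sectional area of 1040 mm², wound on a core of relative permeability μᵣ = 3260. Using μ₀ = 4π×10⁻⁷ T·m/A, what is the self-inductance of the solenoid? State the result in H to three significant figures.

A = 1040 mm² = 1.040×10^-3 m².
For a long solenoid, L = μ₀μᵣN²A/ℓ.
L = (4π×10⁻⁷)(3260)(1320)²(1.040×10^-3)/(0.592 m) = 12.54 H.

L ≈ 12.5 H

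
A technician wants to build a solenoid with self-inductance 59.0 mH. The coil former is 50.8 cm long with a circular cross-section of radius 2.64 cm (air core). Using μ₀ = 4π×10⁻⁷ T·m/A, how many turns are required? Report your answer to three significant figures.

N ≈ 3300 turns

A = πr² = π(2.640×10^-2 m)² = 2.190×10^-3 m².
From L = μ₀N²A/ℓ, N = √(Lℓ / (μ₀A)).
N = √[(5.900×10^-2)(0.508) / ((4π×10⁻⁷)×2.190×10^-3)] = √(1.089×10^7) ≈ 3300.5.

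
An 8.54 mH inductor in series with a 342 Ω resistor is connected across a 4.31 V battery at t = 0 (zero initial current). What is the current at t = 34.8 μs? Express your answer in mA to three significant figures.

τ = L/R = 8.540×10^-3/342 = 2.497×10^-5 s; final current I_∞ = ε/R = 4.31/342 = 1.260×10^-2 A.
I(t) = I_∞(1 − e^(−t/τ)) with t/τ = 1.394.
I = (1.260×10^-2)(1 − e^(−1.394)) = 9.4748×10^-3 A.

I ≈ 9.47 mA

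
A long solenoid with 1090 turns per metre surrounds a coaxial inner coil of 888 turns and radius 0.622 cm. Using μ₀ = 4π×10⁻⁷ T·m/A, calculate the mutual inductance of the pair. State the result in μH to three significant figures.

M ≈ 148 μH

The outer solenoid produces a uniform field B₁ = μ₀n₁I₁ across the inner coil,
so the flux linkage is N₂Φ = N₂B₁A₂ = μ₀n₁N₂A₂·I₁, giving M = μ₀n₁N₂A₂.
A₂ = πr² = π(6.220×10^-3 m)² = 1.215×10^-4 m².
M = (4π×10⁻⁷)(1090)(888)(1.215×10^-4) = 1.478×10^-4 H.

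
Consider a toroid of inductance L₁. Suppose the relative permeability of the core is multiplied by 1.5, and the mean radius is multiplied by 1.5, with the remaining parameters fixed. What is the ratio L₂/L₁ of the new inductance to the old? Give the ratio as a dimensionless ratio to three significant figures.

L₂/L₁ = 1.00

For a toroid, L ∝ μᵣN²A/R.
L₂/L₁ = (1.5) × (1.5)^-1 = 1.00.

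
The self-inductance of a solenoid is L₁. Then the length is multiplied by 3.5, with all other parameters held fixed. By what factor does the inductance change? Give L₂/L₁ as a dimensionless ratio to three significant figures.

L₂/L₁ = 0.286

For a solenoid, L ∝ μᵣN²A/ℓ.
L₂/L₁ = (3.5)^-1 = 0.286.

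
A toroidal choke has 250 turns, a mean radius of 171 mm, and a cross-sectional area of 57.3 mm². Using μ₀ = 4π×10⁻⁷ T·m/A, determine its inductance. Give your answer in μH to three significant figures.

For a thin toroid, L = μ₀N²A/(2πR).
L = (4π×10⁻⁷)(250)²(5.730×10^-5) / (2π×0.171 m) = 4.189×10^-6 H.

L ≈ 4.19 μH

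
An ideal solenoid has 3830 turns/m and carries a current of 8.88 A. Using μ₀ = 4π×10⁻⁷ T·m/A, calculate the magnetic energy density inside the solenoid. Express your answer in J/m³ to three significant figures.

B = μ₀nI = (4π×10⁻⁷)(3.830×10^3)(8.88) = 4.274×10^-2 T.
u = B²/(2μ₀) = (4.274×10^-2)²/(2×4π×10⁻⁷) = 726.8 J/m³.

u ≈ 727 J/m³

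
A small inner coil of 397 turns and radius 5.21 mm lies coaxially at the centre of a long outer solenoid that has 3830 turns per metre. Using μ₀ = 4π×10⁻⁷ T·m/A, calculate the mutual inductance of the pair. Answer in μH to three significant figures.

The outer solenoid produces a uniform field B₁ = μ₀n₁I₁ across the inner coil,
so the flux linkage is N₂Φ = N₂B₁A₂ = μ₀n₁N₂A₂·I₁, giving M = μ₀n₁N₂A₂.
A₂ = πr² = π(5.210×10^-3 m)² = 8.528×10^-5 m².
M = (4π×10⁻⁷)(3830)(397)(8.528×10^-5) = 1.629×10^-4 H.

M ≈ 163 μH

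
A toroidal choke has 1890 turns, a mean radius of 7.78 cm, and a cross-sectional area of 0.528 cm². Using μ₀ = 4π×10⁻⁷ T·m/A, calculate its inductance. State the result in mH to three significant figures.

For a thin toroid, L = μ₀N²A/(2πR).
L = (4π×10⁻⁷)(1890)²(5.280×10^-5) / (2π×7.780×10^-2 m) = 4.849×10^-4 H.

L ≈ 0.485 mH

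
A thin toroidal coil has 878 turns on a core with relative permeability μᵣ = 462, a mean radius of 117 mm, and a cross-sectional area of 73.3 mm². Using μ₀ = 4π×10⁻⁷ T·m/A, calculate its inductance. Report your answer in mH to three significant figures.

L ≈ 44.6 mH

For a thin toroid, L = μ₀μᵣN²A/(2πR).
L = (4π×10⁻⁷)(462)(878)²(7.330×10^-5) / (2π×0.117 m) = 4.463×10^-2 H.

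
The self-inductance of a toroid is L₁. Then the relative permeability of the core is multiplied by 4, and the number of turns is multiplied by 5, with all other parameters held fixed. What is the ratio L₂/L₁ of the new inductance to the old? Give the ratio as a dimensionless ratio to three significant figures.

For a toroid, L ∝ μᵣN²A/R.
L₂/L₁ = (4) × (5)^2 = 100.

L₂/L₁ = 100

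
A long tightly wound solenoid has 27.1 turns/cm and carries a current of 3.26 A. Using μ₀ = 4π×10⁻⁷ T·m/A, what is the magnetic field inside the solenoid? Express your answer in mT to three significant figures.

B ≈ 11.1 mT

Inside a long solenoid, B = μ₀nI.
B = (4π×10⁻⁷)(2.710×10^3 m⁻¹)(3.26 A) = 1.110×10^-2 T.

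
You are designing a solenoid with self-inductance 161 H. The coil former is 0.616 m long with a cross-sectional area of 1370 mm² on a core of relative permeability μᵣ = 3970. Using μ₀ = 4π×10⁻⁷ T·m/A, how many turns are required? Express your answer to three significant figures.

A = 1370 mm² = 1.370×10^-3 m².
From L = μ₀μᵣN²A/ℓ, N = √(Lℓ / (μ₀μᵣA)).
N = √[(161)(0.616) / ((4π×10⁻⁷)(3970)×1.370×10^-3)] = √(1.451×10^7) ≈ 3809.3.

N ≈ 3810 turns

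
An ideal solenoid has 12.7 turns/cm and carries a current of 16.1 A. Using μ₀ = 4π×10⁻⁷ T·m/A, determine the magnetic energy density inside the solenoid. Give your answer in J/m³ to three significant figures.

B = μ₀nI = (4π×10⁻⁷)(1.270×10^3)(16.1) = 2.569×10^-2 T.
u = B²/(2μ₀) = (2.569×10^-2)²/(2×4π×10⁻⁷) = 262.7 J/m³.

u ≈ 263 J/m³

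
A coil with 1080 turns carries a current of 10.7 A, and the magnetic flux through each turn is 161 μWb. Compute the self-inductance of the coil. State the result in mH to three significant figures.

Self-inductance is defined by L = NΦ_B/I (flux linkage over current).
L = (1080)(1.610×10^-4 Wb)/(10.7 A) = 1.625×10^-2 H.

L ≈ 16.3 mH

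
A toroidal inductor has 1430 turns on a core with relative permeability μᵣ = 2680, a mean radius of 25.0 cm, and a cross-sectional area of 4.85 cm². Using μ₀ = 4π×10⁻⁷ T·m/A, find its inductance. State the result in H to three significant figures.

For a thin toroid, L = μ₀μᵣN²A/(2πR).
L = (4π×10⁻⁷)(2680)(1430)²(4.850×10^-4) / (2π×0.25 m) = 2.126 H.

L ≈ 2.13 H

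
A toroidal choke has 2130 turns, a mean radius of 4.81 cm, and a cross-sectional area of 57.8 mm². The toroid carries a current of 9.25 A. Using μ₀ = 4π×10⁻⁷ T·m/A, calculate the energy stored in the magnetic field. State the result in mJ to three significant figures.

L = μ₀N²A/(2πR) = (4π×10⁻⁷)(2130)²(5.780×10^-5)/(2π×4.810×10^-2) = 1.090×10^-3 H.
U = ½LI² = ½(1.090×10^-3)(9.25)² = 4.6647×10^-2 J.

U ≈ 46.6 mJ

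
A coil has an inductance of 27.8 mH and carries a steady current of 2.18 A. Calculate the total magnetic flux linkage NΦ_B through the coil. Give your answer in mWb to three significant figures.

NΦ_B ≈ 60.6 mWb

From L = NΦ_B/I, the flux linkage is NΦ_B = LI.
NΦ_B = (2.780×10^-2 H)(2.18 A) = 6.060×10^-2 Wb.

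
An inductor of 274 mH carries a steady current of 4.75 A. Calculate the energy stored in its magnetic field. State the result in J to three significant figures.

U ≈ 3.09 J

Stored magnetic energy: U = ½LI².
U = ½(0.274 H)(4.75 A)² = 3.091 J.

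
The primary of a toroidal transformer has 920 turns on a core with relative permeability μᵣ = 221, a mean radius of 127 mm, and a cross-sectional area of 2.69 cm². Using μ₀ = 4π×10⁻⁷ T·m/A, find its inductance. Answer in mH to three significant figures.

L ≈ 79.2 mH

For a thin toroid, L = μ₀μᵣN²A/(2πR).
L = (4π×10⁻⁷)(221)(920)²(2.690×10^-4) / (2π×0.127 m) = 7.924×10^-2 H.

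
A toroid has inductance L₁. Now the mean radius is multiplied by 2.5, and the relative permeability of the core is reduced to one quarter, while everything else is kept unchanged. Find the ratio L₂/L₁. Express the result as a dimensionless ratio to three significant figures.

For a toroid, L ∝ μᵣN²A/R.
L₂/L₁ = (2.5)^-1 × (0.25) = 0.100.

L₂/L₁ = 0.100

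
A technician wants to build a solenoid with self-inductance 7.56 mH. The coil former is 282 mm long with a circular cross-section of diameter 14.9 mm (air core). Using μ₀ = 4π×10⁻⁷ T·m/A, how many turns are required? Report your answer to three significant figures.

A = π(d/2)² = π(7.450×10^-3 m)² = 1.744×10^-4 m².
From L = μ₀N²A/ℓ, N = √(Lℓ / (μ₀A)).
N = √[(7.560×10^-3)(0.282) / ((4π×10⁻⁷)×1.744×10^-4)] = √(9.730×10^6) ≈ 3119.2.

N ≈ 3120 turns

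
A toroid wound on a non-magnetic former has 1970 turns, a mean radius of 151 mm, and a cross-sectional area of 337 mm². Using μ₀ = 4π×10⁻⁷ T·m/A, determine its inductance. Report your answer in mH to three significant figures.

L ≈ 1.73 mH

For a thin toroid, L = μ₀N²A/(2πR).
L = (4π×10⁻⁷)(1970)²(3.370×10^-4) / (2π×0.151 m) = 1.732×10^-3 H.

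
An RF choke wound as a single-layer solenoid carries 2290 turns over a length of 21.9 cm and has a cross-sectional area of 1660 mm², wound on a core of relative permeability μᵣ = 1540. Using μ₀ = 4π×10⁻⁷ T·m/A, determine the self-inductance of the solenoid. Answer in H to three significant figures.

L ≈ 76.9 H

A = 1660 mm² = 1.660×10^-3 m².
For a long solenoid, L = μ₀μᵣN²A/ℓ.
L = (4π×10⁻⁷)(1540)(2290)²(1.660×10^-3)/(0.219 m) = 76.92 H.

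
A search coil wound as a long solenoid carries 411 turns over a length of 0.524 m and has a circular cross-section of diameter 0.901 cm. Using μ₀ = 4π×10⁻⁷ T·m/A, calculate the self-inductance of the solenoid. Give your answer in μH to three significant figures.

L ≈ 25.8 μH

A = π(d/2)² = π(4.505×10^-3 m)² = 6.376×10^-5 m².
For a long solenoid, L = μ₀N²A/ℓ.
L = (4π×10⁻⁷)(411)²(6.376×10^-5)/(0.524 m) = 2.583×10^-5 H.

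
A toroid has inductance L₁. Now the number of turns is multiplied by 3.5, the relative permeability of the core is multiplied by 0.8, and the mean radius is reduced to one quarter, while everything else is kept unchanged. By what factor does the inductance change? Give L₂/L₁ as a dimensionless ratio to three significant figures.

L₂/L₁ = 39.2

For a toroid, L ∝ μᵣN²A/R.
L₂/L₁ = (3.5)^2 × (0.8) × (0.25)^-1 = 39.2.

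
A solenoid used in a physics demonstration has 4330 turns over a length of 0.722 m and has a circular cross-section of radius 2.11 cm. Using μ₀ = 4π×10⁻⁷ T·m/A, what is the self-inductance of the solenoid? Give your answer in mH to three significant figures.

L ≈ 45.6 mH

A = πr² = π(2.110×10^-2 m)² = 1.399×10^-3 m².
For a long solenoid, L = μ₀N²A/ℓ.
L = (4π×10⁻⁷)(4330)²(1.399×10^-3)/(0.722 m) = 4.564×10^-2 H.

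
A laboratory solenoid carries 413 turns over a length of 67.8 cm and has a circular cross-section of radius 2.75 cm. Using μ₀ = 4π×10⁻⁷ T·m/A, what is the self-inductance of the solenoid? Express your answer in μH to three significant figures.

A = πr² = π(2.750×10^-2 m)² = 2.376×10^-3 m².
For a long solenoid, L = μ₀N²A/ℓ.
L = (4π×10⁻⁷)(413)²(2.376×10^-3)/(0.678 m) = 7.511×10^-4 H.

L ≈ 751 μH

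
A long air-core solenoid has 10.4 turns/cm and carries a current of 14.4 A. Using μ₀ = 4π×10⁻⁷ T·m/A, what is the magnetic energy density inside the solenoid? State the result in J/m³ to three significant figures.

B = μ₀nI = (4π×10⁻⁷)(1.040×10^3)(14.4) = 1.882×10^-2 T.
u = B²/(2μ₀) = (1.882×10^-2)²/(2×4π×10⁻⁷) = 140.9 J/m³.

u ≈ 141 J/m³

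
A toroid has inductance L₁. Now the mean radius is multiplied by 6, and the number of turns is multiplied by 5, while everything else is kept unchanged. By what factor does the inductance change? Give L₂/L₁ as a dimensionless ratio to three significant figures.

L₂/L₁ = 4.17

For a toroid, L ∝ μᵣN²A/R.
L₂/L₁ = (6)^-1 × (5)^2 = 4.17.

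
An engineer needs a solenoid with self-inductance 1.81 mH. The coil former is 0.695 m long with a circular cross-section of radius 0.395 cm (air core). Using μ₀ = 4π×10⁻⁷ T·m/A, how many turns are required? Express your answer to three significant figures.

A = πr² = π(3.950×10^-3 m)² = 4.902×10^-5 m².
From L = μ₀N²A/ℓ, N = √(Lℓ / (μ₀A)).
N = √[(1.810×10^-3)(0.695) / ((4π×10⁻⁷)×4.902×10^-5)] = √(2.042×10^7) ≈ 4519.1.

N ≈ 4520 turns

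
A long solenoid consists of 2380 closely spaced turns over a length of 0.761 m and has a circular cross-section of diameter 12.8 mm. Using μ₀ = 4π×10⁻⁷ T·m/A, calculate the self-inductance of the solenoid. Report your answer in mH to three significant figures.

A = π(d/2)² = π(6.400×10^-3 m)² = 1.287×10^-4 m².
For a long solenoid, L = μ₀N²A/ℓ.
L = (4π×10⁻⁷)(2380)²(1.287×10^-4)/(0.761 m) = 1.204×10^-3 H.

L ≈ 1.20 mH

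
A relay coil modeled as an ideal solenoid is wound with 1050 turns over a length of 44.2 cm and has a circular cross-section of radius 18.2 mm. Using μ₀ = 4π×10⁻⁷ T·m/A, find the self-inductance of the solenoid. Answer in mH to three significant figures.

A = πr² = π(1.820×10^-2 m)² = 1.041×10^-3 m².
For a long solenoid, L = μ₀N²A/ℓ.
L = (4π×10⁻⁷)(1050)²(1.041×10^-3)/(0.442 m) = 3.262×10^-3 H.

L ≈ 3.26 mH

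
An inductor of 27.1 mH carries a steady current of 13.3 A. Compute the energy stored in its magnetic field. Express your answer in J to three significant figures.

U ≈ 2.40 J

Stored magnetic energy: U = ½LI².
U = ½(2.710×10^-2 H)(13.3 A)² = 2.397 J.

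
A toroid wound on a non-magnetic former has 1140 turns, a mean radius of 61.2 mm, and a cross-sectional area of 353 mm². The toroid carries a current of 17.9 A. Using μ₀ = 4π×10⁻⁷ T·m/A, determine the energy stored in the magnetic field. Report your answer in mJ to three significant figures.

U ≈ 240 mJ

L = μ₀N²A/(2πR) = (4π×10⁻⁷)(1140)²(3.530×10^-4)/(2π×6.120×10^-2) = 1.499×10^-3 H.
U = ½LI² = ½(1.499×10^-3)(17.9)² = 0.2402 J.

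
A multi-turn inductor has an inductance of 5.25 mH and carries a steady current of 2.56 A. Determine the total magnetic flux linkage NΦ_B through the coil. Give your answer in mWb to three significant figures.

From L = NΦ_B/I, the flux linkage is NΦ_B = LI.
NΦ_B = (5.250×10^-3 H)(2.56 A) = 1.344×10^-2 Wb.

NΦ_B ≈ 13.4 mWb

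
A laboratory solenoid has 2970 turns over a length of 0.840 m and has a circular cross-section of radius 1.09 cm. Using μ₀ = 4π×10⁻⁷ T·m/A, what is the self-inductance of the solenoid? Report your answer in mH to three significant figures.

A = πr² = π(1.090×10^-2 m)² = 3.733×10^-4 m².
For a long solenoid, L = μ₀N²A/ℓ.
L = (4π×10⁻⁷)(2970)²(3.733×10^-4)/(0.84 m) = 4.925×10^-3 H.

L ≈ 4.93 mH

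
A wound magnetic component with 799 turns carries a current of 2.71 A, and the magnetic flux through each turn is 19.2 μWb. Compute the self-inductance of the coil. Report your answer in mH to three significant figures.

L ≈ 5.66 mH

Self-inductance is defined by L = NΦ_B/I (flux linkage over current).
L = (799)(1.920×10^-5 Wb)/(2.71 A) = 5.661×10^-3 H.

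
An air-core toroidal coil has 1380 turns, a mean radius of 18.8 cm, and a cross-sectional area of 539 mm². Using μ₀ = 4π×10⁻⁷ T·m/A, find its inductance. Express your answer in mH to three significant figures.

L ≈ 1.09 mH

For a thin toroid, L = μ₀N²A/(2πR).
L = (4π×10⁻⁷)(1380)²(5.390×10^-4) / (2π×0.188 m) = 1.092×10^-3 H.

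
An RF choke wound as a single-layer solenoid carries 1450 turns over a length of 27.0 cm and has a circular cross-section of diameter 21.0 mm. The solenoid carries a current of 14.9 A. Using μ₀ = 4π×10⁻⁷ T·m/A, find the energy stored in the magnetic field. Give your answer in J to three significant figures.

A = π(d/2)² = π(1.050×10^-2 m)² = 3.464×10^-4 m².
L = μ₀N²A/ℓ = (4π×10⁻⁷)(1450)²(3.464×10^-4)/(0.27) = 3.389×10^-3 H.
U = ½LI² = ½(3.389×10^-3)(14.9)² = 0.3762 J.

U ≈ 0.376 J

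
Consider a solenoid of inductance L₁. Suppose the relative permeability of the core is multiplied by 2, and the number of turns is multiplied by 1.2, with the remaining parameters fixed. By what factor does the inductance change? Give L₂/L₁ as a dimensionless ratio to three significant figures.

L₂/L₁ = 2.88

For a solenoid, L ∝ μᵣN²A/ℓ.
L₂/L₁ = (2) × (1.2)^2 = 2.88.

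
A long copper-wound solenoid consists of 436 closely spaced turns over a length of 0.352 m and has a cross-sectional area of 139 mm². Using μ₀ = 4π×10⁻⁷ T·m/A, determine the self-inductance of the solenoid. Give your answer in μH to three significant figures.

L ≈ 94.3 μH

A = 139 mm² = 1.390×10^-4 m².
For a long solenoid, L = μ₀N²A/ℓ.
L = (4π×10⁻⁷)(436)²(1.390×10^-4)/(0.352 m) = 9.433×10^-5 H.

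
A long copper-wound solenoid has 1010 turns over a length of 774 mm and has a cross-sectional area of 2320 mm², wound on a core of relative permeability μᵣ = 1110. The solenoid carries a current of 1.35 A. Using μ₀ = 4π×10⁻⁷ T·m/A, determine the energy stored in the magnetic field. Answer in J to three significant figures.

U ≈ 3.89 J

A = 2320 mm² = 2.320×10^-3 m².
L = μ₀μᵣN²A/ℓ = (4π×10⁻⁷)(1110)(1010)²(2.320×10^-3)/(0.774) = 4.265 H.
U = ½LI² = ½(4.265)(1.35)² = 3.887 J.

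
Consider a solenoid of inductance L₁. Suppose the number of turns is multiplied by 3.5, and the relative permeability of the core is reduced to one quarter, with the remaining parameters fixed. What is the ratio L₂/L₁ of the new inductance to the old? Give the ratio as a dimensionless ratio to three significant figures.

For a solenoid, L ∝ μᵣN²A/ℓ.
L₂/L₁ = (3.5)^2 × (0.25) = 3.06.

L₂/L₁ = 3.06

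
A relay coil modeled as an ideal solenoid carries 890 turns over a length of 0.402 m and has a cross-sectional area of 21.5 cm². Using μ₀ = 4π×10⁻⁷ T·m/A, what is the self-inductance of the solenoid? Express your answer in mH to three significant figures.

L ≈ 5.32 mH

A = 21.5 cm² = 2.150×10^-3 m².
For a long solenoid, L = μ₀N²A/ℓ.
L = (4π×10⁻⁷)(890)²(2.150×10^-3)/(0.402 m) = 5.324×10^-3 H.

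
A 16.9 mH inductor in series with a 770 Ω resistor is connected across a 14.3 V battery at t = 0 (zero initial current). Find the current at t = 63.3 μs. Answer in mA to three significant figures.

τ = L/R = 1.690×10^-2/770 = 2.1948×10^-5 s; final current I_∞ = ε/R = 14.3/770 = 1.857×10^-2 A.
I(t) = I_∞(1 − e^(−t/τ)) with t/τ = 2.884.
I = (1.857×10^-2)(1 − e^(−2.884)) = 1.753×10^-2 A.

I ≈ 17.5 mA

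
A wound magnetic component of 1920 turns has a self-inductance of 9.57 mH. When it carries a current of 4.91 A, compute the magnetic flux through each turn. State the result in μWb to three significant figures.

Φ_B ≈ 24.5 μWb

From L = NΦ_B/I, the flux per turn is Φ_B = LI/N.
Φ_B = (9.570×10^-3 H)(4.91 A)/1920 = 2.447×10^-5 Wb.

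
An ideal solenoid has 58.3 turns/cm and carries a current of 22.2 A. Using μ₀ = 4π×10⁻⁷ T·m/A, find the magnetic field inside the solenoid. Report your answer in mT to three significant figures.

B ≈ 163 mT

Inside a long solenoid, B = μ₀nI.
B = (4π×10⁻⁷)(5.830×10^3 m⁻¹)(22.2 A) = 0.1626 T.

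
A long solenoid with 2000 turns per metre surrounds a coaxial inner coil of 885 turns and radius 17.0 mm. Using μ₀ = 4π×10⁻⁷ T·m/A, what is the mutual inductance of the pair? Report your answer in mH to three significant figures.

M ≈ 2.02 mH

The outer solenoid produces a uniform field B₁ = μ₀n₁I₁ across the inner coil,
so the flux linkage is N₂Φ = N₂B₁A₂ = μ₀n₁N₂A₂·I₁, giving M = μ₀n₁N₂A₂.
A₂ = πr² = π(1.700×10^-2 m)² = 9.079×10^-4 m².
M = (4π×10⁻⁷)(2000)(885)(9.079×10^-4) = 2.019×10^-3 H.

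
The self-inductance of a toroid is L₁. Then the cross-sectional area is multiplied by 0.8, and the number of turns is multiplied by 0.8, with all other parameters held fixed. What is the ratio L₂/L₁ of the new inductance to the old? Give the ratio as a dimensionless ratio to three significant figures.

For a toroid, L ∝ μᵣN²A/R.
L₂/L₁ = (0.8) × (0.8)^2 = 0.512.

L₂/L₁ = 0.512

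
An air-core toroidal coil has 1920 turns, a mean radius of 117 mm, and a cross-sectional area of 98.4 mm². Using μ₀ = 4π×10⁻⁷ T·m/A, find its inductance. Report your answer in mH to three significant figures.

L ≈ 0.620 mH

For a thin toroid, L = μ₀N²A/(2πR).
L = (4π×10⁻⁷)(1920)²(9.840×10^-5) / (2π×0.117 m) = 6.201×10^-4 H.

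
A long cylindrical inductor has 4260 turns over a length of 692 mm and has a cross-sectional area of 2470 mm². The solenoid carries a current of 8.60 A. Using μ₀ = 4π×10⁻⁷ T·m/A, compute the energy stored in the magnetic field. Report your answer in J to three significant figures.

U ≈ 3.01 J

A = 2470 mm² = 2.470×10^-3 m².
L = μ₀N²A/ℓ = (4π×10⁻⁷)(4260)²(2.470×10^-3)/(0.692) = 8.140×10^-2 H.
U = ½LI² = ½(8.140×10^-2)(8.60)² = 3.01 J.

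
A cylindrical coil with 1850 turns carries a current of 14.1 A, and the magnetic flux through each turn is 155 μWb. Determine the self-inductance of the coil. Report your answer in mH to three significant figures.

L ≈ 20.3 mH

Self-inductance is defined by L = NΦ_B/I (flux linkage over current).
L = (1850)(1.550×10^-4 Wb)/(14.1 A) = 2.034×10^-2 H.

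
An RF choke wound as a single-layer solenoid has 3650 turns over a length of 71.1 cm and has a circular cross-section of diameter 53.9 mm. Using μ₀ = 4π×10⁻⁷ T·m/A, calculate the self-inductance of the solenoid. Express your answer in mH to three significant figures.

L ≈ 53.7 mH

A = π(d/2)² = π(2.695×10^-2 m)² = 2.282×10^-3 m².
For a long solenoid, L = μ₀N²A/ℓ.
L = (4π×10⁻⁷)(3650)²(2.282×10^-3)/(0.711 m) = 5.373×10^-2 H.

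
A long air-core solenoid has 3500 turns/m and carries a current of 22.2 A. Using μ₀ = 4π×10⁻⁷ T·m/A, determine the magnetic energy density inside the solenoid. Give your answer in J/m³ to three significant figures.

u ≈ 3790 J/m³

B = μ₀nI = (4π×10⁻⁷)(3.500×10^3)(22.2) = 9.764×10^-2 T.
u = B²/(2μ₀) = (9.764×10^-2)²/(2×4π×10⁻⁷) = 3.793×10^3 J/m³.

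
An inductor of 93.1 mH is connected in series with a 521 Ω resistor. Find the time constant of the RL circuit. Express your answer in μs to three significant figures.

τ ≈ 179 μs

τ = L/R = (9.310×10^-2 H)/(521 Ω) = 1.787×10^-4 s.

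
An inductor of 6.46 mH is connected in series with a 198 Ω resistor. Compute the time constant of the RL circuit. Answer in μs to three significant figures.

τ = L/R = (6.460×10^-3 H)/(198 Ω) = 3.263×10^-5 s.

τ ≈ 32.6 μs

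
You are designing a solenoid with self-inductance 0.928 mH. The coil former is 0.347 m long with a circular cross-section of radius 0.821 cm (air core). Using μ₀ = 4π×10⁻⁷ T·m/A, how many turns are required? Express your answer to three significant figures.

N ≈ 1100 turns

A = πr² = π(8.210×10^-3 m)² = 2.118×10^-4 m².
From L = μ₀N²A/ℓ, N = √(Lℓ / (μ₀A)).
N = √[(9.280×10^-4)(0.347) / ((4π×10⁻⁷)×2.118×10^-4)] = √(1.210×10^6) ≈ 1100.1.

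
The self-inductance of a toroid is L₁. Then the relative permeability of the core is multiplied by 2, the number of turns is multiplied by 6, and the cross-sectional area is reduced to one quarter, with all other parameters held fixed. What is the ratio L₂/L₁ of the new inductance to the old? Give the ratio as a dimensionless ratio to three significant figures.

L₂/L₁ = 18.0

For a toroid, L ∝ μᵣN²A/R.
L₂/L₁ = (2) × (6)^2 × (0.25) = 18.0.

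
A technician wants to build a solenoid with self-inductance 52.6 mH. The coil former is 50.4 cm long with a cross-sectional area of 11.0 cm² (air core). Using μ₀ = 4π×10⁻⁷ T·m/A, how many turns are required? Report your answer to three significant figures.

A = 11.0 cm² = 1.100×10^-3 m².
From L = μ₀N²A/ℓ, N = √(Lℓ / (μ₀A)).
N = √[(5.260×10^-2)(0.504) / ((4π×10⁻⁷)×1.100×10^-3)] = √(1.918×10^7) ≈ 4379.3.

N ≈ 4380 turns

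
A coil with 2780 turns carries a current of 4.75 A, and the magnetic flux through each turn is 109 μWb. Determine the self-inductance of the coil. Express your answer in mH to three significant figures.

L ≈ 63.8 mH

Self-inductance is defined by L = NΦ_B/I (flux linkage over current).
L = (2780)(1.090×10^-4 Wb)/(4.75 A) = 6.379×10^-2 H.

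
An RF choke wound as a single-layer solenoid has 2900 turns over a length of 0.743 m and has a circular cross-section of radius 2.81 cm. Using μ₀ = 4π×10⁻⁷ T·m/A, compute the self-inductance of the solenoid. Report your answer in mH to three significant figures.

A = πr² = π(2.810×10^-2 m)² = 2.481×10^-3 m².
For a long solenoid, L = μ₀N²A/ℓ.
L = (4π×10⁻⁷)(2900)²(2.481×10^-3)/(0.743 m) = 3.528×10^-2 H.

L ≈ 35.3 mH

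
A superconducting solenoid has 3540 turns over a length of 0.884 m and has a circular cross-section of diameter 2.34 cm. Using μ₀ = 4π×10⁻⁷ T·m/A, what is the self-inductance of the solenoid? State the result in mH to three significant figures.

A = π(d/2)² = π(1.170×10^-2 m)² = 4.301×10^-4 m².
For a long solenoid, L = μ₀N²A/ℓ.
L = (4π×10⁻⁷)(3540)²(4.301×10^-4)/(0.884 m) = 7.661×10^-3 H.

L ≈ 7.66 mH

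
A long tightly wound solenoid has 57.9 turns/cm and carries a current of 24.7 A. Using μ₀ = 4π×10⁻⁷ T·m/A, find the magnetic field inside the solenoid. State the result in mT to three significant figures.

B ≈ 180 mT

Inside a long solenoid, B = μ₀nI.
B = (4π×10⁻⁷)(5.790×10^3 m⁻¹)(24.7 A) = 0.1797 T.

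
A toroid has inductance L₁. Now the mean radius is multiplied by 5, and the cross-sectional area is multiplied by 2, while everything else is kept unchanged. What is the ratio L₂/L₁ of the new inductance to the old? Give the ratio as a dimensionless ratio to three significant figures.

For a toroid, L ∝ μᵣN²A/R.
L₂/L₁ = (5)^-1 × (2) = 0.400.

L₂/L₁ = 0.400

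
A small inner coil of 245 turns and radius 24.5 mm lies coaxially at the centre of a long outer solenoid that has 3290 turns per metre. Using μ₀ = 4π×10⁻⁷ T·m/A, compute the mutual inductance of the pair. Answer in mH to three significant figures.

The outer solenoid produces a uniform field B₁ = μ₀n₁I₁ across the inner coil,
so the flux linkage is N₂Φ = N₂B₁A₂ = μ₀n₁N₂A₂·I₁, giving M = μ₀n₁N₂A₂.
A₂ = πr² = π(2.450×10^-2 m)² = 1.886×10^-3 m².
M = (4π×10⁻⁷)(3290)(245)(1.886×10^-3) = 1.910×10^-3 H.

M ≈ 1.91 mH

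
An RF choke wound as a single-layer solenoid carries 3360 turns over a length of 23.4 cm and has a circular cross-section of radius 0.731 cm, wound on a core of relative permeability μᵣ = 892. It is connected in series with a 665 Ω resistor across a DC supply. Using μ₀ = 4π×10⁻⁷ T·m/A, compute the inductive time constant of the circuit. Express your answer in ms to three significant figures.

A = πr² = π(7.310×10^-3 m)² = 1.679×10^-4 m².
L = μ₀μᵣN²A/ℓ = (4π×10⁻⁷)(892)(3360)²(1.679×10^-4)/(0.234) = 9.079 H.
τ = L/R = (9.079)/(665) = 1.365×10^-2 s.

τ ≈ 13.7 ms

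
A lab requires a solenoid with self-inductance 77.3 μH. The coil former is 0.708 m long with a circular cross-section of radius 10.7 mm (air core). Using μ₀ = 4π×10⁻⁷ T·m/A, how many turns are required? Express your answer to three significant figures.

N ≈ 348 turns

A = πr² = π(1.070×10^-2 m)² = 3.597×10^-4 m².
From L = μ₀N²A/ℓ, N = √(Lℓ / (μ₀A)).
N = √[(7.730×10^-5)(0.708) / ((4π×10⁻⁷)×3.597×10^-4)] = √(1.211×10^5) ≈ 348.0.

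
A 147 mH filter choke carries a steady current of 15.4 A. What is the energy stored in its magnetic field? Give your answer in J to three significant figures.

U ≈ 17.4 J

Stored magnetic energy: U = ½LI².
U = ½(0.147 H)(15.4 A)² = 17.43 J.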